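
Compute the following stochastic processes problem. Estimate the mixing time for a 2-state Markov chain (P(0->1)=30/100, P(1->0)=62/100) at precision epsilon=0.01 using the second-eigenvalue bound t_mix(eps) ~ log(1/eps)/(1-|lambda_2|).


lambda_2 = |1 - p01 - p10| = |1 - 0.3000 - 0.6200| = 0.0800
t_mix ~ log(1/eps)/(1 - |lambda_2|)
= log(100)/(1 - 0.0800) = 4.6052/0.9200
= 5.0056

5.0056


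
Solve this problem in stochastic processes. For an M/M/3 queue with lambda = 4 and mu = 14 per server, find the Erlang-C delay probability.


a = lambda/mu = 0.2857
rho = a/c = 0.0952
Erlang-C formula applied:
C(c,a) = 0.0032

0.0032


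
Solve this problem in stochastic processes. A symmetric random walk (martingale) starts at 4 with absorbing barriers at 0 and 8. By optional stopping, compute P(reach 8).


By optional stopping theorem: E(M at tau) = M(0) = 4
P(hit 8)*8 + P(hit 0)*0 = 4
P(hit 8) = (4 - 0)/(8 - 0) = 1/2 = 0.5000

0.5000


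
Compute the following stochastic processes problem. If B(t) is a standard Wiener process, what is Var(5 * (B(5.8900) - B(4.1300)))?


Var(alpha*(B(t)-B(s))) = alpha^2 * (t-s)
= 5^2 * (5.8900 - 4.1300)
= 25 * 1.7600
= 44.0000

44.0000


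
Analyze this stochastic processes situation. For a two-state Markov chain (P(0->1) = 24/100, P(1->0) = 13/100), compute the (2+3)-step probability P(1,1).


P^5 = P^2 * P^3
Computing via matrix multiplication of the transition matrix.
Entry (1,1) of P^5 = 0.6835

0.6835


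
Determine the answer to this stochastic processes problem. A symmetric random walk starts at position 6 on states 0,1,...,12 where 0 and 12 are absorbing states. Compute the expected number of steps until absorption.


For symmetric RW on 0,...,N with absorbing barriers, E(i) = i*(N-i)
E(6) = 6 * 6 = 36

36


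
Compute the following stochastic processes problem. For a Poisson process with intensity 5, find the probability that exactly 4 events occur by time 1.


P(N(t)=k) = (lambda*t)^k * exp(-lambda*t) / k!
lambda*t = 5
= 5^4 * exp(-5) / 4!
= 625 * 0.0067 / 24
= 0.1755

0.1755


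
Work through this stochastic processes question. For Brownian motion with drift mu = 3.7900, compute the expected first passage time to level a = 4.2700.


Expected first passage time = a/mu
= 4.2700/3.7900
= 1.1266

1.1266


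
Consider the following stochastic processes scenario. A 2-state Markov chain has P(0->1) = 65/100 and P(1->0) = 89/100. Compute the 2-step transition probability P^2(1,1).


Computing P^2 by matrix multiplication.
P = [[0.3500, 0.6500], [0.8900, 0.1100]]
After raising P to the power 2:
P^2(1,1) = 0.5906

0.5906


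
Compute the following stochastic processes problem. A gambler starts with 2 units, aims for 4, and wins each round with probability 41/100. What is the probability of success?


Gambler's ruin formula:
r = q/p = 0.5900/0.4100 = 1.4390
P(win) = (1 - r^i)/(1 - r^N)
= (1 - 1.4390^2)/(1 - 1.4390^4)
= 0.3256

0.3256


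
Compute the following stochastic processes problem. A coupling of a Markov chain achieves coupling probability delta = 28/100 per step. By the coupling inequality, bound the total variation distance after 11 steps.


TV distance bound <= (1-delta)^n
= (1 - 0.2800)^11
= 0.7200^11
= 0.0270

0.0270


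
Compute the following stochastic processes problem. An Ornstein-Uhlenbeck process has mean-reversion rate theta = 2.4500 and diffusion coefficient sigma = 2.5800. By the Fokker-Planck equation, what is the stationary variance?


Stationary variance = sigma^2 / (2*theta)
= 2.5800^2 / (2*2.4500)
= 6.6564 / 4.9000
= 1.3584

1.3584


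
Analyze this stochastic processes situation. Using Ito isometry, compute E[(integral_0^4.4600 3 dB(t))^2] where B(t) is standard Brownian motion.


By Ito isometry: E[(int f dB)^2] = int f^2 dt
= 3^2 * 4.4600
= 9 * 4.4600 = 40.1400

40.1400


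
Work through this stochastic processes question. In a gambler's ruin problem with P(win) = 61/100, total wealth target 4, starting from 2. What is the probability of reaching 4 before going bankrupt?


Gambler's ruin formula:
r = q/p = 0.3900/0.6100 = 0.6393
P(win) = (1 - r^i)/(1 - r^N)
= (1 - 0.6393^2)/(1 - 0.6393^4)
= 0.7098

0.7098


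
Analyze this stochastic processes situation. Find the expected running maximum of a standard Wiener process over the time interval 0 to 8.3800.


E(max B(s)) = sqrt(2t/pi)
= sqrt(2*8.3800/pi)
= sqrt(5.3349)
= 2.3097

2.3097


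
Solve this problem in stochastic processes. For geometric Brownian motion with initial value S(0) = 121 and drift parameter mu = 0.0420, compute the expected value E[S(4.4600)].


E[S(t)] = S(0) * exp(mu * t)
= 121 * exp(0.0420 * 4.4600)
= 121 * 1.2060
= 145.9276

145.9276


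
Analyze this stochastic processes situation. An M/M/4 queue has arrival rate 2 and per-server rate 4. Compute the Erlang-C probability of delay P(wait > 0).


a = lambda/mu = 0.5000
rho = a/c = 0.1250
Erlang-C formula applied:
C(c,a) = 0.0018

0.0018


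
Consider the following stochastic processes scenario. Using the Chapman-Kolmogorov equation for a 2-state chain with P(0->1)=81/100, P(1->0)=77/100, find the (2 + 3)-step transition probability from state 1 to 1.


P^5 = P^2 * P^3
Computing via matrix multiplication of the transition matrix.
Entry (1,1) of P^5 = 0.4807

0.4807


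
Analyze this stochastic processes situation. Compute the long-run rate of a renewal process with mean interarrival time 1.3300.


Long-run renewal rate = 1/E(X)
= 1/1.3300
= 0.7519

0.7519


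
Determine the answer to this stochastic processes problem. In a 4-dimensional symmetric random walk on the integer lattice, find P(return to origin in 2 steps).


P(return in 2 steps) = P(reverse first step) = 1/(2d)
= 1/8
= 0.1250

0.1250


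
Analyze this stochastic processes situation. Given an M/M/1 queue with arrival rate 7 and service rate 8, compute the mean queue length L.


rho = 7/8 = 0.8750
L = rho/(1-rho)
= 0.8750/0.1250
= 7.0000

7.0000


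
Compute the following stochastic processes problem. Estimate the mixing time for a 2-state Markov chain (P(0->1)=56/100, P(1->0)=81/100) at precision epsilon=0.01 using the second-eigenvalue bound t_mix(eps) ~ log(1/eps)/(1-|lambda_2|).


lambda_2 = |1 - p01 - p10| = |1 - 0.5600 - 0.8100| = 0.3700
t_mix ~ log(1/eps)/(1 - |lambda_2|)
= log(100)/(1 - 0.3700) = 4.6052/0.6300
= 7.3098

7.3098


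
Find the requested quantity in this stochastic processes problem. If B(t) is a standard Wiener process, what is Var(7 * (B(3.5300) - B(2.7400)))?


Var(alpha*(B(t)-B(s))) = alpha^2 * (t-s)
= 7^2 * (3.5300 - 2.7400)
= 49 * 0.7900
= 38.7100

38.7100


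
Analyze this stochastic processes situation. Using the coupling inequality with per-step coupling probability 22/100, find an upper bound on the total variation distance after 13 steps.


TV distance bound <= (1-delta)^n
= (1 - 0.2200)^13
= 0.7800^13
= 0.0396

0.0396


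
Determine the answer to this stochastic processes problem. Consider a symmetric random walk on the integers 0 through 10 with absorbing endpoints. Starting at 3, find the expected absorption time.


For symmetric RW on 0,...,N with absorbing barriers, E(i) = i*(N-i)
E(3) = 3 * 7 = 21

21


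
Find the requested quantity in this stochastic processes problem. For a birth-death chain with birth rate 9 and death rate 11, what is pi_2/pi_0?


For birth-death process, pi_n/pi_0 = (lambda/mu)^n
= (9/11)^2
= 0.6694

0.6694


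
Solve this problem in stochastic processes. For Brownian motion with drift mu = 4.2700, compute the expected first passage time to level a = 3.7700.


Expected first passage time = a/mu
= 3.7700/4.2700
= 0.8829

0.8829


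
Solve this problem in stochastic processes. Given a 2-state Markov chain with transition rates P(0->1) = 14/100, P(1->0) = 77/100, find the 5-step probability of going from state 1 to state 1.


Computing P^5 by matrix multiplication.
P = [[0.8600, 0.1400], [0.7700, 0.2300]]
After raising P to the power 5:
P^5(1,1) = 0.1539

0.1539


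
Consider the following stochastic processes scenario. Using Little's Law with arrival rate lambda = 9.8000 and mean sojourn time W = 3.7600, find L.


Little's Law: L = lambda * W
= 9.8000 * 3.7600
= 36.8480

36.8480


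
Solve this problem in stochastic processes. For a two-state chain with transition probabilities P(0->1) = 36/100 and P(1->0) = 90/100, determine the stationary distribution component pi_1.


Stationary distribution: pi_0 = p10/(p01+p10), pi_1 = p01/(p01+p10)
p01 = 0.3600, p10 = 0.9000
pi_1 = 0.2857

0.2857


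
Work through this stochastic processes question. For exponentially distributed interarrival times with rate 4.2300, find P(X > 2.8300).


P(X > t) = exp(-lambda * t)
= exp(-4.2300 * 2.8300)
= exp(-11.9709) = 6.3256e-06

6.3256e-06


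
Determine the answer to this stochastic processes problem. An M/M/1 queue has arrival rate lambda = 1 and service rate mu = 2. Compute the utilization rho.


rho = lambda/mu
= 1/2
= 0.5000

0.5000


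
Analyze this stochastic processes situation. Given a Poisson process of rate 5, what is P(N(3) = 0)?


P(N(t)=k) = (lambda*t)^k * exp(-lambda*t) / k!
lambda*t = 15
= 15^0 * exp(-15) / 0!
= 1 * 3.0590e-07 / 1
= 3.0590e-07

3.0590e-07


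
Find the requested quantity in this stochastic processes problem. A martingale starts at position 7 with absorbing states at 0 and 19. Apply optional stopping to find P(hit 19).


By optional stopping theorem: E(M at tau) = M(0) = 7
P(hit 19)*19 + P(hit 0)*0 = 7
P(hit 19) = (7 - 0)/(19 - 0) = 7/19 = 0.3684

0.3684


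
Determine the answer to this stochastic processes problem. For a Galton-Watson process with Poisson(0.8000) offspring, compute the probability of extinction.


Since mu = 0.8000 <= 1, extinction probability = 1.

1.0000


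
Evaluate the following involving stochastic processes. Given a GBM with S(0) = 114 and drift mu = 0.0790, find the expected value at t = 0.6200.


E[S(t)] = S(0) * exp(mu * t)
= 114 * exp(0.0790 * 0.6200)
= 114 * 1.0502
= 119.7227

119.7227


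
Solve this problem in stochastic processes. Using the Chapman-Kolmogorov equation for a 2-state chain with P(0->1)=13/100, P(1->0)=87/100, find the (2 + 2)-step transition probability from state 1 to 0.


P^4 = P^2 * P^2
Computing via matrix multiplication of the transition matrix.
Entry (1,0) of P^4 = 0.8700

0.8700


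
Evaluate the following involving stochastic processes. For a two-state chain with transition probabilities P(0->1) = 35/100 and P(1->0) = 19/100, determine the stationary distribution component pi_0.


Stationary distribution: pi_0 = p10/(p01+p10), pi_1 = p01/(p01+p10)
p01 = 0.3500, p10 = 0.1900
pi_0 = 0.3519

0.3519


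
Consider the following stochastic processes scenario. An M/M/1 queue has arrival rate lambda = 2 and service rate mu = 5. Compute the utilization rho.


rho = lambda/mu
= 2/5
= 0.4000

0.4000


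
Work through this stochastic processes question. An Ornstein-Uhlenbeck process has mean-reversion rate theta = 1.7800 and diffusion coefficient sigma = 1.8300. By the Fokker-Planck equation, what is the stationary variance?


Stationary variance = sigma^2 / (2*theta)
= 1.8300^2 / (2*1.7800)
= 3.3489 / 3.5600
= 0.9407

0.9407


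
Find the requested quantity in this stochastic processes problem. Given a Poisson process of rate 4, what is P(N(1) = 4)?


P(N(t)=k) = (lambda*t)^k * exp(-lambda*t) / k!
lambda*t = 4
= 4^4 * exp(-4) / 4!
= 256 * 0.0183 / 24
= 0.1954

0.1954


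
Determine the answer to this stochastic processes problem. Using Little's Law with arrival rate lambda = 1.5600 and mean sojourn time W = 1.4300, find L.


Little's Law: L = lambda * W
= 1.5600 * 1.4300
= 2.2308

2.2308


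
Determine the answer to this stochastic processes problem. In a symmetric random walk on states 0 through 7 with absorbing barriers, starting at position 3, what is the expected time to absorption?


For symmetric RW on 0,...,N with absorbing barriers, E(i) = i*(N-i)
E(3) = 3 * 4 = 12

12


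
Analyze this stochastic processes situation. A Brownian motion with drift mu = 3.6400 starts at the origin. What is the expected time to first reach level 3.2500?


Expected first passage time = a/mu
= 3.2500/3.6400
= 0.8929

0.8929


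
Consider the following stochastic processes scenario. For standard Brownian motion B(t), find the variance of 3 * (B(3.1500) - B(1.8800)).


Var(alpha*(B(t)-B(s))) = alpha^2 * (t-s)
= 3^2 * (3.1500 - 1.8800)
= 9 * 1.2700
= 11.4300

11.4300


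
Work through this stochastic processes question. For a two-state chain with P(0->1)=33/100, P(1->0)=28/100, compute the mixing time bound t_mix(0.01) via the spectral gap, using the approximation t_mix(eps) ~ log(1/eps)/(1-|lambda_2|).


lambda_2 = |1 - p01 - p10| = |1 - 0.3300 - 0.2800| = 0.3900
t_mix ~ log(1/eps)/(1 - |lambda_2|)
= log(100)/(1 - 0.3900) = 4.6052/0.6100
= 7.5495

7.5495


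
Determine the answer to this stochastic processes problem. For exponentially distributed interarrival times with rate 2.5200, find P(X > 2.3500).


P(X > t) = exp(-lambda * t)
= exp(-2.5200 * 2.3500)
= exp(-5.9220) = 0.0027

0.0027


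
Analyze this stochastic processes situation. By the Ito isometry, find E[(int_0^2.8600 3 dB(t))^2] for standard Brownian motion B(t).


By Ito isometry: E[(int f dB)^2] = int f^2 dt
= 3^2 * 2.8600
= 9 * 2.8600 = 25.7400

25.7400


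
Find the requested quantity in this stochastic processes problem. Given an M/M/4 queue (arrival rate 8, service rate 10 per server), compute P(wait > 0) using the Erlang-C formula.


a = lambda/mu = 0.8000
rho = a/c = 0.2000
Erlang-C formula applied:
C(c,a) = 0.0096

0.0096


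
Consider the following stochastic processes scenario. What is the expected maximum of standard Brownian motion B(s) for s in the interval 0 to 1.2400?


E(max B(s)) = sqrt(2t/pi)
= sqrt(2*1.2400/pi)
= sqrt(0.7894)
= 0.8885

0.8885


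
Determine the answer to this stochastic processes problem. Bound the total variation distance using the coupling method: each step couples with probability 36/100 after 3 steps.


TV distance bound <= (1-delta)^n
= (1 - 0.3600)^3
= 0.6400^3
= 0.2621

0.2621


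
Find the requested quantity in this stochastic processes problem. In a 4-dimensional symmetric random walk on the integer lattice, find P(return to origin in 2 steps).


P(return in 2 steps) = P(reverse first step) = 1/(2d)
= 1/8
= 0.1250

0.1250


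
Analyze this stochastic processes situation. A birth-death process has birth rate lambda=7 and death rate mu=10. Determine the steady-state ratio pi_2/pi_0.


For birth-death process, pi_n/pi_0 = (lambda/mu)^n
= (7/10)^2
= 0.4900

0.4900


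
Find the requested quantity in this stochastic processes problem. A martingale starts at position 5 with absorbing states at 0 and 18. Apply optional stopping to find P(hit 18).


By optional stopping theorem: E(M at tau) = M(0) = 5
P(hit 18)*18 + P(hit 0)*0 = 5
P(hit 18) = (5 - 0)/(18 - 0) = 5/18 = 0.2778

0.2778


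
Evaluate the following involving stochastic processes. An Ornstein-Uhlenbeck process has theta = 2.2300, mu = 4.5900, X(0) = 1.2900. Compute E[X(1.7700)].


E[X(t)] = mu + (X(0) - mu)*exp(-theta*t)
= 4.5900 + (1.2900 - 4.5900)*exp(-2.2300*1.7700)
= 4.5900 + -3.3000 * 0.0193
= 4.5263

4.5263


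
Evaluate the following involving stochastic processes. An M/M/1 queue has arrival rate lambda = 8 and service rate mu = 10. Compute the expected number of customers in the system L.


rho = 8/10 = 0.8000
L = rho/(1-rho)
= 0.8000/0.2000
= 4.0000

4.0000


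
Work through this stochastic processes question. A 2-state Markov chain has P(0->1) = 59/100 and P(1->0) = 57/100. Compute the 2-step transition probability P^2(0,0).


Computing P^2 by matrix multiplication.
P = [[0.4100, 0.5900], [0.5700, 0.4300]]
After raising P to the power 2:
P^2(0,0) = 0.5044

0.5044


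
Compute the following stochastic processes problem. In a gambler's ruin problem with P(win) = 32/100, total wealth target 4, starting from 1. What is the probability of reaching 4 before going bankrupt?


Gambler's ruin formula:
r = q/p = 0.6800/0.3200 = 2.1250
P(win) = (1 - r^i)/(1 - r^N)
= (1 - 2.1250^1)/(1 - 2.1250^4)
= 0.0580

0.0580


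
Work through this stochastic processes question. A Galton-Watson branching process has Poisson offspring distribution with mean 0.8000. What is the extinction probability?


Since mu = 0.8000 <= 1, extinction probability = 1.

1.0000


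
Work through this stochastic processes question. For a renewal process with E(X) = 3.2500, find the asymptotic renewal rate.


Long-run renewal rate = 1/E(X)
= 1/3.2500
= 0.3077

0.3077


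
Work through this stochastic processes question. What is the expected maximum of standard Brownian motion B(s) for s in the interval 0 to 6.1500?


E(max B(s)) = sqrt(2t/pi)
= sqrt(2*6.1500/pi)
= sqrt(3.9152)
= 1.9787

1.9787


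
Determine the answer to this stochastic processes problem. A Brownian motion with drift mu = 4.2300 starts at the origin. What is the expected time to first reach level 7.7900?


Expected first passage time = a/mu
= 7.7900/4.2300
= 1.8416

1.8416


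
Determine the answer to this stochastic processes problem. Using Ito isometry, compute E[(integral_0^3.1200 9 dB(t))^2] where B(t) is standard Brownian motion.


By Ito isometry: E[(int f dB)^2] = int f^2 dt
= 9^2 * 3.1200
= 81 * 3.1200 = 252.7200

252.7200


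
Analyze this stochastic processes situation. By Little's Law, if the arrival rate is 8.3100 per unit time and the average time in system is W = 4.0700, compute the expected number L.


Little's Law: L = lambda * W
= 8.3100 * 4.0700
= 33.8217

33.8217


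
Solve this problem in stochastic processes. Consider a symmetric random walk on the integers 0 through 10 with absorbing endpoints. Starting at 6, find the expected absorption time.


For symmetric RW on 0,...,N with absorbing barriers, E(i) = i*(N-i)
E(6) = 6 * 4 = 24

24


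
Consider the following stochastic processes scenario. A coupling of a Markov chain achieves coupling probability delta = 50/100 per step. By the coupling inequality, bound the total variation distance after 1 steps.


TV distance bound <= (1-delta)^n
= (1 - 0.5000)^1
= 0.5000^1
= 0.5000

0.5000


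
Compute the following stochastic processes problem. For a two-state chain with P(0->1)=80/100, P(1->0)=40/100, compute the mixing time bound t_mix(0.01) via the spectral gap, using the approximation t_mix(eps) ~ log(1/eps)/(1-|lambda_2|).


lambda_2 = |1 - p01 - p10| = |1 - 0.8000 - 0.4000| = 0.2000
t_mix ~ log(1/eps)/(1 - |lambda_2|)
= log(100)/(1 - 0.2000) = 4.6052/0.8000
= 5.7565

5.7565


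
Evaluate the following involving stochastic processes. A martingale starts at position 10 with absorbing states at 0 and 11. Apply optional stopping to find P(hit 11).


By optional stopping theorem: E(M at tau) = M(0) = 10
P(hit 11)*11 + P(hit 0)*0 = 10
P(hit 11) = (10 - 0)/(11 - 0) = 10/11 = 0.9091

0.9091


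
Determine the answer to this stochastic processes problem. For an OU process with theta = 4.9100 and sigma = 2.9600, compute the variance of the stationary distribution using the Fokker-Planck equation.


Stationary variance = sigma^2 / (2*theta)
= 2.9600^2 / (2*4.9100)
= 8.7616 / 9.8200
= 0.8922

0.8922


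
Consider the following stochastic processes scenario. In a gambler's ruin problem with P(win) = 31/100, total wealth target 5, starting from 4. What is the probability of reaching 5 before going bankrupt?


Gambler's ruin formula:
r = q/p = 0.6900/0.3100 = 2.2258
P(win) = (1 - r^i)/(1 - r^N)
= (1 - 2.2258^4)/(1 - 2.2258^5)
= 0.4390

0.4390


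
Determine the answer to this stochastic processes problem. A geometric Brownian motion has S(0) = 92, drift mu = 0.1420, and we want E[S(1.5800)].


E[S(t)] = S(0) * exp(mu * t)
= 92 * exp(0.1420 * 1.5800)
= 92 * 1.2515
= 115.1400

115.1400


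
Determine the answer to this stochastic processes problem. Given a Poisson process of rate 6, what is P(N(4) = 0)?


P(N(t)=k) = (lambda*t)^k * exp(-lambda*t) / k!
lambda*t = 24
= 24^0 * exp(-24) / 0!
= 1 * 3.7751e-11 / 1
= 3.7751e-11

3.7751e-11


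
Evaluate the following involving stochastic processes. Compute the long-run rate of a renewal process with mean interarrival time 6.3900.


Long-run renewal rate = 1/E(X)
= 1/6.3900
= 0.1565

0.1565


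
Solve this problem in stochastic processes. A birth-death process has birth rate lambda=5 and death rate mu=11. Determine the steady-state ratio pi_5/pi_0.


For birth-death process, pi_n/pi_0 = (lambda/mu)^n
= (5/11)^5
= 0.0194

0.0194


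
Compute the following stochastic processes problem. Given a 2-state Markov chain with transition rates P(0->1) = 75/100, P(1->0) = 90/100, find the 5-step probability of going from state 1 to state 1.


Computing P^5 by matrix multiplication.
P = [[0.2500, 0.7500], [0.9000, 0.1000]]
After raising P to the power 5:
P^5(1,1) = 0.3913

0.3913


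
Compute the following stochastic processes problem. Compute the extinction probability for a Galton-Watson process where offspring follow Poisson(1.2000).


Since mu = 1.2000 > 1, extinction prob q < 1.
Solve s = exp(mu*(s-1)) iteratively.
q = 0.6863

0.6863


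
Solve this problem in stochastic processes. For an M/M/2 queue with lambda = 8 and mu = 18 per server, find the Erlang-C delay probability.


a = lambda/mu = 0.4444
rho = a/c = 0.2222
Erlang-C formula applied:
C(c,a) = 0.0808

0.0808


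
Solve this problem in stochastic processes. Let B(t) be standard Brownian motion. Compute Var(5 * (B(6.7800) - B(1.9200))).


Var(alpha*(B(t)-B(s))) = alpha^2 * (t-s)
= 5^2 * (6.7800 - 1.9200)
= 25 * 4.8600
= 121.5000

121.5000


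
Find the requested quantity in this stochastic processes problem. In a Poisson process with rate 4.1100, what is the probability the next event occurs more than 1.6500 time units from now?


P(X > t) = exp(-lambda * t)
= exp(-4.1100 * 1.6500)
= exp(-6.7815) = 0.0011

0.0011


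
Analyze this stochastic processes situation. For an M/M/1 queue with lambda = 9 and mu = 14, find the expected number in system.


rho = 9/14 = 0.6429
L = rho/(1-rho)
= 0.6429/0.3571
= 1.8000

1.8000


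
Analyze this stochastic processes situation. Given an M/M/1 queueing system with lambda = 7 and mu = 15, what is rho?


rho = lambda/mu
= 7/15
= 0.4667

0.4667


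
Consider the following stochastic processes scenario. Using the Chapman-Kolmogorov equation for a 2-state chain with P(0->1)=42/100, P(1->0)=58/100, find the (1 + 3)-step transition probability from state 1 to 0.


P^4 = P^1 * P^3
Computing via matrix multiplication of the transition matrix.
Entry (1,0) of P^4 = 0.5800

0.5800


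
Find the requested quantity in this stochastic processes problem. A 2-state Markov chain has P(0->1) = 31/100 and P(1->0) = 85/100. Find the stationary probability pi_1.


Stationary distribution: pi_0 = p10/(p01+p10), pi_1 = p01/(p01+p10)
p01 = 0.3100, p10 = 0.8500
pi_1 = 0.2672

0.2672


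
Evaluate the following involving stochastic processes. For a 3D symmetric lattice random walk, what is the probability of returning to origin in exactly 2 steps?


P(return in 2 steps) = P(reverse first step) = 1/(2d)
= 1/6
= 0.1667

0.1667


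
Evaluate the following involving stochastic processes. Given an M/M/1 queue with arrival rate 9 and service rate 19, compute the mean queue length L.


rho = 9/19 = 0.4737
L = rho/(1-rho)
= 0.4737/0.5263
= 0.9000

0.9000


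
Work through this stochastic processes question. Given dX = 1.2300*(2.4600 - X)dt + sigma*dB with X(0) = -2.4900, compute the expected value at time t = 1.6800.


E[X(t)] = mu + (X(0) - mu)*exp(-theta*t)
= 2.4600 + (-2.4900 - 2.4600)*exp(-1.2300*1.6800)
= 2.4600 + -4.9500 * 0.1266
= 1.8331

1.8331


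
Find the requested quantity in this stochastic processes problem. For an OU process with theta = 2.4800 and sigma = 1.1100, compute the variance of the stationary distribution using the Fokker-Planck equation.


Stationary variance = sigma^2 / (2*theta)
= 1.1100^2 / (2*2.4800)
= 1.2321 / 4.9600
= 0.2484

0.2484


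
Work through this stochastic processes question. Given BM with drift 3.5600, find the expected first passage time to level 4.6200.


Expected first passage time = a/mu
= 4.6200/3.5600
= 1.2978

1.2978


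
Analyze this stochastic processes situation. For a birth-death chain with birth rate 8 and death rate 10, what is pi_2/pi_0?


For birth-death process, pi_n/pi_0 = (lambda/mu)^n
= (8/10)^2
= 0.6400

0.6400


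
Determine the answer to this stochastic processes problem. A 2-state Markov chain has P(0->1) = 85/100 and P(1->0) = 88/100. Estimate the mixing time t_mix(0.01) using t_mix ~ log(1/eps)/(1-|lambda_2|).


lambda_2 = |1 - p01 - p10| = |1 - 0.8500 - 0.8800| = 0.7300
t_mix ~ log(1/eps)/(1 - |lambda_2|)
= log(100)/(1 - 0.7300) = 4.6052/0.2700
= 17.0562

17.0562


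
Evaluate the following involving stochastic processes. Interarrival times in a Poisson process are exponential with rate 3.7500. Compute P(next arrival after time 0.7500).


P(X > t) = exp(-lambda * t)
= exp(-3.7500 * 0.7500)
= exp(-2.8125) = 0.0601

0.0601


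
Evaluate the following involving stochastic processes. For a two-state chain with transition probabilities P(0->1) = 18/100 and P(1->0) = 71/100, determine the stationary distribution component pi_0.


Stationary distribution: pi_0 = p10/(p01+p10), pi_1 = p01/(p01+p10)
p01 = 0.1800, p10 = 0.7100
pi_0 = 0.7978

0.7978


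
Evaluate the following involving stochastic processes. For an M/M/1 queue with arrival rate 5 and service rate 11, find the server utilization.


rho = lambda/mu
= 5/11
= 0.4545

0.4545


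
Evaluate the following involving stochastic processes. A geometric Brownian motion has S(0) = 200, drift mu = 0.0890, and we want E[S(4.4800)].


E[S(t)] = S(0) * exp(mu * t)
= 200 * exp(0.0890 * 4.4800)
= 200 * 1.4899
= 297.9833

297.9833


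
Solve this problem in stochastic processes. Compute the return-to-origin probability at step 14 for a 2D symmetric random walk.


P = C(14,7)^2 / 4^14
= 3432^2 / 268435456
= 11778624 / 268435456
= 0.0439

0.0439


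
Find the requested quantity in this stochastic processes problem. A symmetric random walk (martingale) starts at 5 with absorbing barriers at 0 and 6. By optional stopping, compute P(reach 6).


By optional stopping theorem: E(M at tau) = M(0) = 5
P(hit 6)*6 + P(hit 0)*0 = 5
P(hit 6) = (5 - 0)/(6 - 0) = 5/6 = 0.8333

0.8333


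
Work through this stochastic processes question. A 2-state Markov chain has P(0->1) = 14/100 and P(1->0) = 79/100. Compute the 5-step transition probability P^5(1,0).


Computing P^5 by matrix multiplication.
P = [[0.8600, 0.1400], [0.7900, 0.2100]]
After raising P to the power 5:
P^5(1,0) = 0.8495

0.8495


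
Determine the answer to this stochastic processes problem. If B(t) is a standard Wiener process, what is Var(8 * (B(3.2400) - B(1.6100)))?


Var(alpha*(B(t)-B(s))) = alpha^2 * (t-s)
= 8^2 * (3.2400 - 1.6100)
= 64 * 1.6300
= 104.3200

104.3200


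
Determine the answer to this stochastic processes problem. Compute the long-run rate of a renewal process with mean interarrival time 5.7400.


Long-run renewal rate = 1/E(X)
= 1/5.7400
= 0.1742

0.1742


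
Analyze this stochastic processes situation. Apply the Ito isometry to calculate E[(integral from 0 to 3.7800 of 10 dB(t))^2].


By Ito isometry: E[(int f dB)^2] = int f^2 dt
= 10^2 * 3.7800
= 100 * 3.7800 = 378.0000

378.0000


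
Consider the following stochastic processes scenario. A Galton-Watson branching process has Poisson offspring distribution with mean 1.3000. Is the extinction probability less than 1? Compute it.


Since mu = 1.3000 > 1, extinction prob q < 1.
Solve s = exp(mu*(s-1)) iteratively.
q = 0.5770

0.5770


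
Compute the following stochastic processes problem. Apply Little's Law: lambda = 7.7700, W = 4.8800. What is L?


Little's Law: L = lambda * W
= 7.7700 * 4.8800
= 37.9176

37.9176


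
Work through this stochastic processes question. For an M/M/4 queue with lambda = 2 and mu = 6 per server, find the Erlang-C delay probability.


a = lambda/mu = 0.3333
rho = a/c = 0.0833
Erlang-C formula applied:
C(c,a) = 4.0209e-04

4.0209e-04


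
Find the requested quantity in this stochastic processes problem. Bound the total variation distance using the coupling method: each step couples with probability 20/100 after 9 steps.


TV distance bound <= (1-delta)^n
= (1 - 0.2000)^9
= 0.8000^9
= 0.1342

0.1342


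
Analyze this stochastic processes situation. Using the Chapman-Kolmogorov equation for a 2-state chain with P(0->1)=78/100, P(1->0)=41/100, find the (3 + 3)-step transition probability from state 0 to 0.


P^6 = P^3 * P^3
Computing via matrix multiplication of the transition matrix.
Entry (0,0) of P^6 = 0.3446

0.3446


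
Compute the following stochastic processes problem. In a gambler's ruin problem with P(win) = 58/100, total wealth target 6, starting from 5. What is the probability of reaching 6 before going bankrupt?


Gambler's ruin formula:
r = q/p = 0.4200/0.5800 = 0.7241
P(win) = (1 - r^i)/(1 - r^N)
= (1 - 0.7241^5)/(1 - 0.7241^6)
= 0.9358

0.9358


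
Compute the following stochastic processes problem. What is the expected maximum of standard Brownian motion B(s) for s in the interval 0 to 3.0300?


E(max B(s)) = sqrt(2t/pi)
= sqrt(2*3.0300/pi)
= sqrt(1.9290)
= 1.3889

1.3889


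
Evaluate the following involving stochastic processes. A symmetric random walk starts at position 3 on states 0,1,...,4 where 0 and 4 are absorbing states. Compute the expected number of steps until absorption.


For symmetric RW on 0,...,N with absorbing barriers, E(i) = i*(N-i)
E(3) = 3 * 1 = 3

3


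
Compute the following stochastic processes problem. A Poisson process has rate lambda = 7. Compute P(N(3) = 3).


P(N(t)=k) = (lambda*t)^k * exp(-lambda*t) / k!
lambda*t = 21
= 21^3 * exp(-21) / 3!
= 9261 * 7.5826e-10 / 6
= 1.1704e-06

1.1704e-06


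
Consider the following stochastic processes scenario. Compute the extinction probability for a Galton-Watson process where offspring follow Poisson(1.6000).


Since mu = 1.6000 > 1, extinction prob q < 1.
Solve s = exp(mu*(s-1)) iteratively.
q = 0.3580

0.3580


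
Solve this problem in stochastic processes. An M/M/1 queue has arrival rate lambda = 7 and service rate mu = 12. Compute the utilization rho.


rho = lambda/mu
= 7/12
= 0.5833

0.5833


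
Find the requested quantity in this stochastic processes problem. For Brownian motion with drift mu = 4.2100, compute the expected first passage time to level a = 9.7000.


Expected first passage time = a/mu
= 9.7000/4.2100
= 2.3040

2.3040


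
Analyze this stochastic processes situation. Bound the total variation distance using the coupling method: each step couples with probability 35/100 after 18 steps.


TV distance bound <= (1-delta)^n
= (1 - 0.3500)^18
= 0.6500^18
= 4.2898e-04

4.2898e-04


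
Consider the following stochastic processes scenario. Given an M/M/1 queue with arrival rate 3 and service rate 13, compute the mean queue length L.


rho = 3/13 = 0.2308
L = rho/(1-rho)
= 0.2308/0.7692
= 0.3000

0.3000


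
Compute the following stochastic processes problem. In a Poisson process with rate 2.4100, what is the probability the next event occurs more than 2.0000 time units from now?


P(X > t) = exp(-lambda * t)
= exp(-2.4100 * 2.0000)
= exp(-4.8200) = 0.0081

0.0081


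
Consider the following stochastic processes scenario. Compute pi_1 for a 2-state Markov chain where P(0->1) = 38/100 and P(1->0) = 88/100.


Stationary distribution: pi_0 = p10/(p01+p10), pi_1 = p01/(p01+p10)
p01 = 0.3800, p10 = 0.8800
pi_1 = 0.3016

0.3016


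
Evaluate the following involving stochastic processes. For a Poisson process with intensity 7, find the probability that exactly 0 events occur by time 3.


P(N(t)=k) = (lambda*t)^k * exp(-lambda*t) / k!
lambda*t = 21
= 21^0 * exp(-21) / 0!
= 1 * 7.5826e-10 / 1
= 7.5826e-10

7.5826e-10


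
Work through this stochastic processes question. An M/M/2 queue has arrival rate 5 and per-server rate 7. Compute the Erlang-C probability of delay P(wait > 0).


a = lambda/mu = 0.7143
rho = a/c = 0.3571
Erlang-C formula applied:
C(c,a) = 0.1880

0.1880


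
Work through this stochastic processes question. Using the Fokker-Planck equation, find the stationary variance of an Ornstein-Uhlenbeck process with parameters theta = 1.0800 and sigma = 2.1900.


Stationary variance = sigma^2 / (2*theta)
= 2.1900^2 / (2*1.0800)
= 4.7961 / 2.1600
= 2.2204

2.2204


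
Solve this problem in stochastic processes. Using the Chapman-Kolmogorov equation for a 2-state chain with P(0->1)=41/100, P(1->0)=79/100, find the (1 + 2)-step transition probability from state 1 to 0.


P^3 = P^1 * P^2
Computing via matrix multiplication of the transition matrix.
Entry (1,0) of P^3 = 0.6636

0.6636


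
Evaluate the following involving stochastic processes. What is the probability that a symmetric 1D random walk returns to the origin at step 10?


P(S(10) = 0) = C(10,5) / 4^5
= 252 / 1024
= 0.2461

0.2461


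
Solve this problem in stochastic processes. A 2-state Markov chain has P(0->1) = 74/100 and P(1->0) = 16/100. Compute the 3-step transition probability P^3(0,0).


Computing P^3 by matrix multiplication.
P = [[0.2600, 0.7400], [0.1600, 0.8400]]
After raising P to the power 3:
P^3(0,0) = 0.1786

0.1786


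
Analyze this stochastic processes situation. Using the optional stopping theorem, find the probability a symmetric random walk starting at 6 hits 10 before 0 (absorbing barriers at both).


By optional stopping theorem: E(M at tau) = M(0) = 6
P(hit 10)*10 + P(hit 0)*0 = 6
P(hit 10) = (6 - 0)/(10 - 0) = 3/5 = 0.6000

0.6000


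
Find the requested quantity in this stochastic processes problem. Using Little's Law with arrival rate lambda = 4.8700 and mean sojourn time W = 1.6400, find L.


Little's Law: L = lambda * W
= 4.8700 * 1.6400
= 7.9868

7.9868


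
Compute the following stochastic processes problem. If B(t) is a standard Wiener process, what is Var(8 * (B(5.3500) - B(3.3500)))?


Var(alpha*(B(t)-B(s))) = alpha^2 * (t-s)
= 8^2 * (5.3500 - 3.3500)
= 64 * 2.0000
= 128.0000

128.0000


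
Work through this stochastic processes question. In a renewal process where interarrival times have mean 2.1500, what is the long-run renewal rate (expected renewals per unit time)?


Long-run renewal rate = 1/E(X)
= 1/2.1500
= 0.4651

0.4651


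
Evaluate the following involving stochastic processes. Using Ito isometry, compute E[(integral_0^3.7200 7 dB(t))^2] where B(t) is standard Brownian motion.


By Ito isometry: E[(int f dB)^2] = int f^2 dt
= 7^2 * 3.7200
= 49 * 3.7200 = 182.2800

182.2800


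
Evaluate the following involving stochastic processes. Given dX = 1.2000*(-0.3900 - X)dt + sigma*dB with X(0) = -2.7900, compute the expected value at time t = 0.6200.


E[X(t)] = mu + (X(0) - mu)*exp(-theta*t)
= -0.3900 + (-2.7900 - -0.3900)*exp(-1.2000*0.6200)
= -0.3900 + -2.4000 * 0.4752
= -1.5305

-1.5305


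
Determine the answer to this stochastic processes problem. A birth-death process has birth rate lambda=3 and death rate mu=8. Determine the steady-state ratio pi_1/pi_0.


For birth-death process, pi_n/pi_0 = (lambda/mu)^n
= (3/8)^1
= 0.3750

0.3750


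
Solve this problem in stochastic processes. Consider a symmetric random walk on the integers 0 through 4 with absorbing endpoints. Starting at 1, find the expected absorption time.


For symmetric RW on 0,...,N with absorbing barriers, E(i) = i*(N-i)
E(1) = 1 * 3 = 3

3


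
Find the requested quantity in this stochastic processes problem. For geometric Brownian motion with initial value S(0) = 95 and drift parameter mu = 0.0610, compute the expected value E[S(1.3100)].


E[S(t)] = S(0) * exp(mu * t)
= 95 * exp(0.0610 * 1.3100)
= 95 * 1.0832
= 102.9030

102.9030


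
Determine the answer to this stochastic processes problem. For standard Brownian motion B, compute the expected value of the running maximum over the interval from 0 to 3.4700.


E(max B(s)) = sqrt(2t/pi)
= sqrt(2*3.4700/pi)
= sqrt(2.2091)
= 1.4863

1.4863


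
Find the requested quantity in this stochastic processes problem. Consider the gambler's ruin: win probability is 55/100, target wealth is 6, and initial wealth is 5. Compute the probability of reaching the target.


Gambler's ruin formula:
r = q/p = 0.4500/0.5500 = 0.8182
P(win) = (1 - r^i)/(1 - r^N)
= (1 - 0.8182^5)/(1 - 0.8182^6)
= 0.9048

0.9048


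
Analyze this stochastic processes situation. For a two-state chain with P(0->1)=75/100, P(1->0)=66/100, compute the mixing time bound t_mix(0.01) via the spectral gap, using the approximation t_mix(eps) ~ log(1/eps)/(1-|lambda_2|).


lambda_2 = |1 - p01 - p10| = |1 - 0.7500 - 0.6600| = 0.4100
t_mix ~ log(1/eps)/(1 - |lambda_2|)
= log(100)/(1 - 0.4100) = 4.6052/0.5900
= 7.8054

7.8054


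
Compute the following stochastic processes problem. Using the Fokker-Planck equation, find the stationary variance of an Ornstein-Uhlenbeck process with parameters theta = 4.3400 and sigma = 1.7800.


Stationary variance = sigma^2 / (2*theta)
= 1.7800^2 / (2*4.3400)
= 3.1684 / 8.6800
= 0.3650

0.3650


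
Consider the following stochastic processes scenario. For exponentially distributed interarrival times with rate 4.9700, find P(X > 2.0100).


P(X > t) = exp(-lambda * t)
= exp(-4.9700 * 2.0100)
= exp(-9.9897) = 4.5870e-05

4.5870e-05


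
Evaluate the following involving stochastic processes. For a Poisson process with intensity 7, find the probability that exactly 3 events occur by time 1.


P(N(t)=k) = (lambda*t)^k * exp(-lambda*t) / k!
lambda*t = 7
= 7^3 * exp(-7) / 3!
= 343 * 9.1188e-04 / 6
= 0.0521

0.0521


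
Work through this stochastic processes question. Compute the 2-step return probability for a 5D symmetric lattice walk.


P(return in 2 steps) = P(reverse first step) = 1/(2d)
= 1/10
= 0.1000

0.1000


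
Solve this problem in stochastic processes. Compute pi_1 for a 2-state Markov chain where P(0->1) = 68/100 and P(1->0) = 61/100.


Stationary distribution: pi_0 = p10/(p01+p10), pi_1 = p01/(p01+p10)
p01 = 0.6800, p10 = 0.6100
pi_1 = 0.5271

0.5271


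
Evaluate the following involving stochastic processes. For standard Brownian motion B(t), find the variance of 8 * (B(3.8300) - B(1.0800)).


Var(alpha*(B(t)-B(s))) = alpha^2 * (t-s)
= 8^2 * (3.8300 - 1.0800)
= 64 * 2.7500
= 176.0000

176.0000


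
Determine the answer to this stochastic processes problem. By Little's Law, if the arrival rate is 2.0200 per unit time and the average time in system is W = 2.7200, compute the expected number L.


Little's Law: L = lambda * W
= 2.0200 * 2.7200
= 5.4944

5.4944


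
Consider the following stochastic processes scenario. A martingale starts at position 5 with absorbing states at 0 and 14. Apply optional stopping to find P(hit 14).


By optional stopping theorem: E(M at tau) = M(0) = 5
P(hit 14)*14 + P(hit 0)*0 = 5
P(hit 14) = (5 - 0)/(14 - 0) = 5/14 = 0.3571

0.3571


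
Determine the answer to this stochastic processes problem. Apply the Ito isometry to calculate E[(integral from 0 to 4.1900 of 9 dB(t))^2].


By Ito isometry: E[(int f dB)^2] = int f^2 dt
= 9^2 * 4.1900
= 81 * 4.1900 = 339.3900

339.3900


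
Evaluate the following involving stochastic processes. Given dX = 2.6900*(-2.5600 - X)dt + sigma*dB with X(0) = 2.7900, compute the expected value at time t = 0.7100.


E[X(t)] = mu + (X(0) - mu)*exp(-theta*t)
= -2.5600 + (2.7900 - -2.5600)*exp(-2.6900*0.7100)
= -2.5600 + 5.3500 * 0.1481
= -1.7677

-1.7677
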